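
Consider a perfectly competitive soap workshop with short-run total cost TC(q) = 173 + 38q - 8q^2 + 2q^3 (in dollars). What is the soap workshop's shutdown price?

$30 per unit

The firm shuts down when price falls below the minimum of average variable cost. AVC = VC/q = 38 - 8q + 2q^2.
dAVC/dq = -8 + 4q = 0 gives q = 2. min AVC = 38 - 8·2 + 2·2^2 = 30.
The firm shuts down for any P below $30.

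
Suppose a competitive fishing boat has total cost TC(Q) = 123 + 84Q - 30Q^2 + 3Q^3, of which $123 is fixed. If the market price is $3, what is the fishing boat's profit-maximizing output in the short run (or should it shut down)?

Shut down

Variable cost is VC = 84Q - 30Q^2 + 3Q^3, so AVC = VC/Q = 84 - 30Q + 3Q^2 and MC = dTC/dQ = 84 - 60Q + 9Q^2.
The AVC parabola has its vertex at Q = 30/6 = 5, where AVC = 84 - 30·5 + 3·5^2 = $9.
P = $3 lies below min AVC = $9; no output level covers variable cost.
The firm minimizes its loss by shutting down and losing only its fixed cost of $123.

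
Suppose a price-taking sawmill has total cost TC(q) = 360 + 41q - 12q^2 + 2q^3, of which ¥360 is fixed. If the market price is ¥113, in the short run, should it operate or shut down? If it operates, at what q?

Produce at q = 6

Variable cost is VC = 41q - 12q^2 + 2q^3, so AVC = VC/q = 41 - 12q + 2q^2 and MC = dTC/dq = 41 - 24q + 6q^2.
The AVC parabola has its vertex at q = 12/4 = 3, where AVC = 41 - 12·3 + 2·3^2 = ¥23.
P = ¥113 exceeds min AVC = ¥23, so the firm stays open.
Set P = MC: 113 = 41 - 24q + 6q^2 → -72 - 24q + 6q^2 = 0. The roots are q = -2 and q = 6; the profit-maximizing output is on the rising part of MC, so q* = 6.
Check: AVC at q = 6 is ¥41 ≤ P, so revenue covers variable cost.
Profit = P·q − TC = 113·6 − 606 = ¥72.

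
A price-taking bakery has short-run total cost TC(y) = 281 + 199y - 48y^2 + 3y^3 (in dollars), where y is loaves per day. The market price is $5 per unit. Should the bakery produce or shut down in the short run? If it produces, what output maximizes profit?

Strip out fixed cost: VC = 199y - 48y^2 + 3y^3. Then AVC = 199 - 48y + 3y^2 and MC = 199 - 96y + 9y^2.
AVC is minimized where dAVC/dy = -48 + 6y = 0, at y = 8; min AVC = 199 - 48·8 + 3·8^2 = $7.
P = $5 lies below min AVC = $7; no output level covers variable cost.
Best response: produce nothing and absorb the $281 fixed cost.

Shut down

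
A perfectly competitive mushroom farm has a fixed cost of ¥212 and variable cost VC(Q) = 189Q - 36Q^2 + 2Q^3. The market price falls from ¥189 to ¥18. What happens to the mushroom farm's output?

Output falls from 12 to 0 (the firm shuts down)

MC = 189 - 72Q + 6Q^2; the shutdown threshold is min AVC = ¥27 (at Q = 9).
With P = ¥189 above the shutdown price, P = MC gives Q = 12.
At P = ¥18 < min AVC = ¥27, price no longer covers variable cost at any output, so the firm shuts down: Q = 0.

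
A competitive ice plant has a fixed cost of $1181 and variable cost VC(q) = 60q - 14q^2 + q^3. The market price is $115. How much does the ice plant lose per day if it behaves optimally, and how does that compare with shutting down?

Profit = -$213 at q = 11

AVC = 60 - 14q + q^2 has its minimum $11 at q = 7; price $115 clears that bar, so the firm operates.
MC = 60 - 28q + 3q^2. Setting P = MC and taking the root on the rising branch gives q* = 11.
TR = 115·11 = 1265. TC = 1181 + 297 = 1478. Profit = 1265 − 1478 = -$213.
That loss of $213 beats the $1181 the firm would lose by shutting down; producing recovers $968 of fixed cost.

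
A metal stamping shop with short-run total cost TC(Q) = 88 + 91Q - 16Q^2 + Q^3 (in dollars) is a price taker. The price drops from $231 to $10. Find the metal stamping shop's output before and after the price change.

AVC = 91 - 16Q + Q^2, minimized at Q = 8 where min AVC = $27. MC = 91 - 32Q + 3Q^2.
At P = $231 ≥ min AVC, set P = MC on the rising branch: Q = 14.
At P = $10 < min AVC = $27, price no longer covers variable cost at any output, so the firm shuts down: Q = 0.

Output falls from 14 to 0 (the firm shuts down)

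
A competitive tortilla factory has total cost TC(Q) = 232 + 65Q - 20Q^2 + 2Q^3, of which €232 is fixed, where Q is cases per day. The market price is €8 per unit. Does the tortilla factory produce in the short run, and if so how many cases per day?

Shut down

From TC, MC = TC'(Q) = 65 - 40Q + 6Q^2 and AVC = VC/Q = 65 - 20Q + 2Q^2.
AVC is minimized where dAVC/dQ = -20 + 4Q = 0, at Q = 5; min AVC = 65 - 20·5 + 2·5^2 = €15.
P = €8 lies below min AVC = €15; no output level covers variable cost.
Shutting down limits the loss to fixed cost, €232.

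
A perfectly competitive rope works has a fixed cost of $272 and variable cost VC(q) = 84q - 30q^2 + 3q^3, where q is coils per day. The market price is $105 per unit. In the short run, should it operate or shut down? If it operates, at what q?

Produce at q = 7

Variable cost is VC = 84q - 30q^2 + 3q^3, so AVC = VC/q = 84 - 30q + 3q^2 and MC = dTC/dq = 84 - 60q + 9q^2.
AVC hits its minimum where MC = AVC, at q = 5, giving min AVC = 84 - 30·5 + 3·5^2 = $9.
P = $105 exceeds min AVC = $9, so the firm stays open.
Solving P = MC: -21 - 60q + 9q^2 = 0 ⇒ q = -1/3 or 7. On the upward-sloping branch, q* = 7.
Check: AVC at q = 7 is $21 ≤ P, so revenue covers variable cost.
Profit = P·q − TC = 105·7 − 419 = $316.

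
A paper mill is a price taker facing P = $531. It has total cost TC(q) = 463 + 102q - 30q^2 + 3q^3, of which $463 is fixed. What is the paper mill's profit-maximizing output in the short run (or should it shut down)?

Produce at q = 11

From TC, MC = TC'(q) = 102 - 60q + 9q^2 and AVC = VC/q = 102 - 30q + 3q^2.
AVC is minimized where dAVC/dq = -30 + 6q = 0, at q = 5; min AVC = 102 - 30·5 + 3·5^2 = $27.
Since P = $531 ≥ min AVC = $27, price covers variable cost and the firm should produce.
P = MC gives -429 - 60q + 9q^2 = 0, with roots -13/3 and 11. Take the larger (rising MC): q* = 11.
Check: AVC at q = 11 is $135 ≤ P, so revenue covers variable cost.
Profit = P·q − TC = 531·11 − 1948 = $3893.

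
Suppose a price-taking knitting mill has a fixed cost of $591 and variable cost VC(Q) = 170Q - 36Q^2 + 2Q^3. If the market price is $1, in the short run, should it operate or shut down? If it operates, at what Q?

From TC, MC = TC'(Q) = 170 - 72Q + 6Q^2 and AVC = VC/Q = 170 - 36Q + 2Q^2.
The AVC parabola has its vertex at Q = 36/4 = 9, where AVC = 170 - 36·9 + 2·9^2 = $8.
P = $1 lies below min AVC = $8; no output level covers variable cost.
Shutting down limits the loss to fixed cost, $591.

Shut down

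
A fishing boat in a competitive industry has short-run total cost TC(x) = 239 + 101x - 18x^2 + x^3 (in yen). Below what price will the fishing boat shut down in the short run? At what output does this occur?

¥20 per unit, at x = 9

Short-run supply begins at min AVC. From VC = 101x - 18x^2 + x^3, AVC = 101 - 18x + x^2.
dAVC/dx = -18 + 2x = 0 gives x = 9. min AVC = 101 - 18·9 + 9^2 = 20.
The firm shuts down for any P below ¥20.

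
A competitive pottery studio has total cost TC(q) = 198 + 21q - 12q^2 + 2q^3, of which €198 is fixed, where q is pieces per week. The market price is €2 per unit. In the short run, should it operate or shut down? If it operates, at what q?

Shut down

Strip out fixed cost: VC = 21q - 12q^2 + 2q^3. Then AVC = 21 - 12q + 2q^2 and MC = 21 - 24q + 6q^2.
AVC hits its minimum where MC = AVC, at q = 3, giving min AVC = 21 - 12·3 + 2·3^2 = €3.
P = €2 lies below min AVC = €3; no output level covers variable cost.
Shutting down limits the loss to fixed cost, €198.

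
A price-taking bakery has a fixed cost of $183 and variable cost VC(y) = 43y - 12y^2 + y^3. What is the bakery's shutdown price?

$7 per unit

Short-run supply begins at min AVC. From VC = 43y - 12y^2 + y^3, AVC = 43 - 12y + y^2.
At the minimum of AVC, MC = AVC. MC = 43 - 24y + 3y^2; setting MC = AVC gives 2y^2 - 12y = 0, so y = 6. min AVC = 7.
For P < $7 the firm produces nothing.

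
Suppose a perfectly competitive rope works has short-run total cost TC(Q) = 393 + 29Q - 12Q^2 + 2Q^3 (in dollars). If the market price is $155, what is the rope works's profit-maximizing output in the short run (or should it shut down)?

Produce at Q = 7

Strip out fixed cost: VC = 29Q - 12Q^2 + 2Q^3. Then AVC = 29 - 12Q + 2Q^2 and MC = 29 - 24Q + 6Q^2.
The AVC parabola has its vertex at Q = 12/4 = 3, where AVC = 29 - 12·3 + 2·3^2 = $11.
Because $155 ≥ $11, revenue can cover variable cost; the firm operates.
Solving P = MC: -126 - 24Q + 6Q^2 = 0 ⇒ Q = -3 or 7. On the upward-sloping branch, Q* = 7.
Check: AVC at Q = 7 is $43 ≤ P, so revenue covers variable cost.
Profit = P·Q − TC = 155·7 − 694 = $391.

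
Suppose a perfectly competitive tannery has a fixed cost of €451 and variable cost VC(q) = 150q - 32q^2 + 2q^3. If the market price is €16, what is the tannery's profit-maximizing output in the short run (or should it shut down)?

Strip out fixed cost: VC = 150q - 32q^2 + 2q^3. Then AVC = 150 - 32q + 2q^2 and MC = 150 - 64q + 6q^2.
AVC hits its minimum where MC = AVC, at q = 8, giving min AVC = 150 - 32·8 + 2·8^2 = €22.
Since P = €16 < min AVC = €22, price fails to cover variable cost at any output.
Best response: produce nothing and absorb the €451 fixed cost.

Shut down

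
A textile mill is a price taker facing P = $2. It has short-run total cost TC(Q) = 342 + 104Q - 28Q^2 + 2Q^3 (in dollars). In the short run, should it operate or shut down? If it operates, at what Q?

From TC, MC = TC'(Q) = 104 - 56Q + 6Q^2 and AVC = VC/Q = 104 - 28Q + 2Q^2.
AVC hits its minimum where MC = AVC, at Q = 7, giving min AVC = 104 - 28·7 + 2·7^2 = $6.
Since P = $2 < min AVC = $6, price fails to cover variable cost at any output.
Shutting down limits the loss to fixed cost, $342.

Shut down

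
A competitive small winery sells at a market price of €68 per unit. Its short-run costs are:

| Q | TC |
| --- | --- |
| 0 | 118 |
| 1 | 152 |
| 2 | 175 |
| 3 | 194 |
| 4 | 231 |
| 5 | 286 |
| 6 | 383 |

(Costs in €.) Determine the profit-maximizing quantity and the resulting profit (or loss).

Profit at each row (π = 68Q − TC): Q=0: -118; Q=1: -84; Q=2: -39; Q=3: 10; Q=4: 41; Q=5: 54; Q=6: 25.
Profit is maximized at Q = 5. AVC there is 168/5 = €33.60 ≤ P, so producing beats shutting down (which would give -€118).

Q = 5; profit = €54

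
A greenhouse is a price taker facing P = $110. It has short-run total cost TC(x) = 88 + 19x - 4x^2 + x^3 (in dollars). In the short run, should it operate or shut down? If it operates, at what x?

Variable cost is VC = 19x - 4x^2 + x^3, so AVC = VC/x = 19 - 4x + x^2 and MC = dTC/dx = 19 - 8x + 3x^2.
AVC hits its minimum where MC = AVC, at x = 2, giving min AVC = 19 - 4·2 + 2^2 = $15.
P = $110 exceeds min AVC = $15, so the firm stays open.
Solving P = MC: -91 - 8x + 3x^2 = 0 ⇒ x = -13/3 or 7. On the upward-sloping branch, x* = 7.
Check: AVC at x = 7 is $40 ≤ P, so revenue covers variable cost.
Profit = P·x − TC = 110·7 − 368 = $402.

Produce at x = 7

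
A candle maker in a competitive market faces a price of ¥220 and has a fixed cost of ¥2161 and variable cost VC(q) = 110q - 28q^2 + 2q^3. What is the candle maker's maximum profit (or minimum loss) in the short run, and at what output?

AVC = 110 - 28q + 2q^2 has its minimum ¥12 at q = 7; price ¥220 clears that bar, so the firm operates.
MC = 110 - 56q + 6q^2. Setting P = MC and taking the root on the rising branch gives q* = 11.
TR = 220·11 = 2420. TC = 2161 + 484 = 2645. Profit = 2420 − 2645 = -¥225.
Shutting down would mean losing the fixed cost of ¥2161, so operating at a loss of ¥225 is better by ¥1936.

Profit = -¥225 at q = 11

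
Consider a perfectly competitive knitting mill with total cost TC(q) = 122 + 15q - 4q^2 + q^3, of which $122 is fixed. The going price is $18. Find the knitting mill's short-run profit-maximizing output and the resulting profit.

Profit = -$104 at q = 3

AVC = 15 - 4q + q^2 has its minimum $11 at q = 2; price $18 clears that bar, so the firm operates.
With MC = 15 - 8q + 3q^2, P = MC on the upward-sloping part at q* = 3.
TR = 18·3 = 54. TC = 122 + 36 = 158. Profit = 54 − 158 = -$104.
Shutting down would mean losing the fixed cost of $122, so operating at a loss of $104 is better by $18.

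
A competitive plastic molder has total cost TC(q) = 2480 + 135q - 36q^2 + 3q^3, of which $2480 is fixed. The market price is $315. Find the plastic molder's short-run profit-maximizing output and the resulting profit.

AVC = 135 - 36q + 3q^2; min AVC = $27 at q = 6. Since P = $315 ≥ min AVC, the firm produces.
With MC = 135 - 72q + 9q^2, P = MC on the upward-sloping part at q* = 10.
TR = 315·10 = 3150. TC = 2480 + 750 = 3230. Profit = 3150 − 3230 = -$80.
Shutting down would mean losing the fixed cost of $2480, so operating at a loss of $80 is better by $2400.

Profit = -$80 at q = 10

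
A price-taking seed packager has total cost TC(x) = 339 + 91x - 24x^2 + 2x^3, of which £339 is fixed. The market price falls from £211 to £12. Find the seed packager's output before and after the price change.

Output falls from 10 to 0 (the firm shuts down)

AVC = 91 - 24x + 2x^2, minimized at x = 6 where min AVC = £19. MC = 91 - 48x + 6x^2.
At P = £211 ≥ min AVC, set P = MC on the rising branch: x = 10.
At P = £12 < min AVC = £19, price no longer covers variable cost at any output, so the firm shuts down: x = 0.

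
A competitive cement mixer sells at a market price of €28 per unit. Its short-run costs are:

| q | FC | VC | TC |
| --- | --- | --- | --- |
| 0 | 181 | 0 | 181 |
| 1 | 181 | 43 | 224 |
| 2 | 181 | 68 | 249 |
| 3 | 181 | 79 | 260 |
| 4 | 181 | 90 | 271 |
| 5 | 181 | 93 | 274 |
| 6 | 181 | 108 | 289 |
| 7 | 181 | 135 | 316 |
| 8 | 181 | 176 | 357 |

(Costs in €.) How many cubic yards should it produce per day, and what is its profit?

q = 7; profit = -€120

Tabulate TR − TC: q=0: -181; q=1: -196; q=2: -193; q=3: -176; q=4: -159; q=5: -134; q=6: -121; q=7: -120; q=8: -133.
Profit is maximized at q = 7. AVC there is 135/7 = €19.29 ≤ P, so producing beats shutting down (which would give -€181).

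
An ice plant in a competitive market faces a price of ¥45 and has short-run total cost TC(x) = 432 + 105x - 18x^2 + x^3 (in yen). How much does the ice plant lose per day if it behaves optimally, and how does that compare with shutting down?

Profit = -¥232 at x = 10

AVC = 105 - 18x + x^2 has its minimum ¥24 at x = 9; price ¥45 clears that bar, so the firm operates.
MC = 105 - 36x + 3x^2. Setting P = MC and taking the root on the rising branch gives x* = 10.
TR = 45·10 = 450. TC = 432 + 250 = 682. Profit = 450 − 682 = -¥232.
By producing, the firm covers all variable cost plus ¥200 of fixed cost; shutting down would lose the full ¥432.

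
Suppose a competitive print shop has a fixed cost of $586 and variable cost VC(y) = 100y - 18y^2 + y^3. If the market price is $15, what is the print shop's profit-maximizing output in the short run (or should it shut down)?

Shut down

From TC, MC = TC'(y) = 100 - 36y + 3y^2 and AVC = VC/y = 100 - 18y + y^2.
AVC hits its minimum where MC = AVC, at y = 9, giving min AVC = 100 - 18·9 + 9^2 = $19.
P = $15 lies below min AVC = $19; no output level covers variable cost.
The firm minimizes its loss by shutting down and losing only its fixed cost of $586.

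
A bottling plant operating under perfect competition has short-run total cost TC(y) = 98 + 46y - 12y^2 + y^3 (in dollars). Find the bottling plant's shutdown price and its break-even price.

Shutdown price = $10; break-even price = $25

Shutdown price = min AVC. AVC = 46 - 12y + y^2, with vertex at y = 6 and minimum $10.
ATC = 98/y + 46 - 12y + y^2. Setting dATC/dy = −98/y^2 − 12 + 2y = 0 gives y = 7 (since 2·7^3 − 12·7^2 = 98).
min ATC = 98/7 + 46 − 12·7 + 7^2 = $25. That is the break-even price.
Between these two prices the firm operates at a loss; above $25 it earns a profit.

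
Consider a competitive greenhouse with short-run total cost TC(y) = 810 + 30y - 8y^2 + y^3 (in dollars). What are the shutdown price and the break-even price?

Shutdown price = $14; break-even price = $129

AVC = 30 - 8y + y^2; minimized at y = 4, giving min AVC = $14. That is the shutdown price.
ATC = 810/y + 30 - 8y + y^2. Setting dATC/dy = −810/y^2 − 8 + 2y = 0 gives y = 9 (since 2·9^3 − 8·9^2 = 810).
min ATC = 810/9 + 30 − 8·9 + 9^2 = $129. That is the break-even price.
Between these two prices the firm operates at a loss; above $129 it earns a profit.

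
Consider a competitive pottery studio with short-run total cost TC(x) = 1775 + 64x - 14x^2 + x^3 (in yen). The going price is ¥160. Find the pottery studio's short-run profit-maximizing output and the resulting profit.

Profit = -¥335 at x = 12

AVC = 64 - 14x + x^2 has its minimum ¥15 at x = 7; price ¥160 clears that bar, so the firm operates.
MC = 64 - 28x + 3x^2. Setting P = MC and taking the root on the rising branch gives x* = 12.
TR = 160·12 = 1920. TC = 1775 + 480 = 2255. Profit = 1920 − 2255 = -¥335.
Shutting down would mean losing the fixed cost of ¥1775, so operating at a loss of ¥335 is better by ¥1440.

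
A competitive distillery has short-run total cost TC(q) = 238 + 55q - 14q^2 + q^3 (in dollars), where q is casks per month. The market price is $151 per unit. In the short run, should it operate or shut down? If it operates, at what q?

Strip out fixed cost: VC = 55q - 14q^2 + q^3. Then AVC = 55 - 14q + q^2 and MC = 55 - 28q + 3q^2.
The AVC parabola has its vertex at q = 14/2 = 7, where AVC = 55 - 14·7 + 7^2 = $6.
P = $151 exceeds min AVC = $6, so the firm stays open.
Solving P = MC: -96 - 28q + 3q^2 = 0 ⇒ q = -8/3 or 12. On the upward-sloping branch, q* = 12.
Check: AVC at q = 12 is $31 ≤ P, so revenue covers variable cost.
Profit = P·q − TC = 151·12 − 610 = $1202.

Produce at q = 12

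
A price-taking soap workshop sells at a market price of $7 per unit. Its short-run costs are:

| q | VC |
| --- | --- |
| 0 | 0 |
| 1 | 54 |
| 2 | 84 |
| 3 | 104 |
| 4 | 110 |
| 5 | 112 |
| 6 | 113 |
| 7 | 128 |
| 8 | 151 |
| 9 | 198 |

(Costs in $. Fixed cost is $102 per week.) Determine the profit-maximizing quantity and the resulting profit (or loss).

Tabulate TR − TC: q=0: -102; q=1: -149; q=2: -172; q=3: -185; q=4: -184; q=5: -179; q=6: -173; q=7: -181; q=8: -197; q=9: -237.
Profit is highest at q = 0. Equivalently, the lowest AVC in the table is 128/7 ≈ $18.29 at q = 7, and P = $7 falls below it — price never covers variable cost, so the firm shuts down and loses only its fixed cost.

q = 0 (shut down); profit = -$102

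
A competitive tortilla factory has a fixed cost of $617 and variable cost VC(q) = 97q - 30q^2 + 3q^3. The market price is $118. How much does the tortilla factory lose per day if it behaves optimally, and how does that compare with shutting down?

Profit = -$29 at q = 7

AVC = 97 - 30q + 3q^2 has its minimum $22 at q = 5; price $118 clears that bar, so the firm operates.
With MC = 97 - 60q + 9q^2, P = MC on the upward-sloping part at q* = 7.
TR = 118·7 = 826. TC = 617 + 238 = 855. Profit = 826 − 855 = -$29.
Shutting down would mean losing the fixed cost of $617, so operating at a loss of $29 is better by $588.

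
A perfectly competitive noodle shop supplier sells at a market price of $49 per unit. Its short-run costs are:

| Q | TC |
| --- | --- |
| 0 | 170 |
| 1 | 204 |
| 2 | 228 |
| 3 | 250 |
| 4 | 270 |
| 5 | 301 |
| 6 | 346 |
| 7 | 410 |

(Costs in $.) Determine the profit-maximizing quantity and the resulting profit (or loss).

Q = 6; profit = -$52

Profit at each row (π = 49Q − TC): Q=0: -170; Q=1: -155; Q=2: -130; Q=3: -103; Q=4: -74; Q=5: -56; Q=6: -52; Q=7: -67.
Profit is maximized at Q = 6. AVC there is 176/6 = $29.33 ≤ P, so producing beats shutting down (which would give -$170).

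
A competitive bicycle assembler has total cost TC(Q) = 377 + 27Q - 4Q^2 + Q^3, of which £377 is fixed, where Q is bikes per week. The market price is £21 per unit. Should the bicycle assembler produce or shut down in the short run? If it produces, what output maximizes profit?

Variable cost is VC = 27Q - 4Q^2 + Q^3, so AVC = VC/Q = 27 - 4Q + Q^2 and MC = dTC/dQ = 27 - 8Q + 3Q^2.
AVC hits its minimum where MC = AVC, at Q = 2, giving min AVC = 27 - 4·2 + 2^2 = £23.
P = £21 lies below min AVC = £23; no output level covers variable cost.
The firm minimizes its loss by shutting down and losing only its fixed cost of £377.

Shut down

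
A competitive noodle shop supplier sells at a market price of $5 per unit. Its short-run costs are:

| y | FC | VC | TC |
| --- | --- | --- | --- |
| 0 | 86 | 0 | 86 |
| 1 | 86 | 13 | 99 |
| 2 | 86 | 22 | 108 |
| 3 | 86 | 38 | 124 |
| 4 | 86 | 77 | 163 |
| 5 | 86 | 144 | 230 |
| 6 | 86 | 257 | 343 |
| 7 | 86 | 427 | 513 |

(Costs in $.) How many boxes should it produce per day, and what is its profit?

Tabulate TR − TC: y=0: -86; y=1: -94; y=2: -98; y=3: -109; y=4: -143; y=5: -205; y=6: -313; y=7: -478.
Profit is highest at y = 0. Equivalently, the lowest AVC in the table is 22/2 ≈ $11 at y = 2, and P = $5 falls below it — price never covers variable cost, so the firm shuts down and loses only its fixed cost.

y = 0 (shut down); profit = -$86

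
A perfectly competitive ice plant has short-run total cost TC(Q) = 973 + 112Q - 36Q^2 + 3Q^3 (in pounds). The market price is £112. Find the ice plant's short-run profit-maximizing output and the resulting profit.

Profit = -£205 at Q = 8

AVC = 112 - 36Q + 3Q^2; min AVC = £4 at Q = 6. Since P = £112 ≥ min AVC, the firm produces.
With MC = 112 - 72Q + 9Q^2, P = MC on the upward-sloping part at Q* = 8.
TR = 112·8 = 896. TC = 973 + 128 = 1101. Profit = 896 − 1101 = -£205.
By producing, the firm covers all variable cost plus £768 of fixed cost; shutting down would lose the full £973.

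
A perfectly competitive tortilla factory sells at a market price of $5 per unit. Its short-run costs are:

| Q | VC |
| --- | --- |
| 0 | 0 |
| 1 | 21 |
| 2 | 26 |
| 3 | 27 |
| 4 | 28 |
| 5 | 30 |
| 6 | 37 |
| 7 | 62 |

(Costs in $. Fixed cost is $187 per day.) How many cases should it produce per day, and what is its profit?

Tabulate TR − TC: Q=0: -187; Q=1: -203; Q=2: -203; Q=3: -199; Q=4: -195; Q=5: -192; Q=6: -194; Q=7: -214.
Profit is highest at Q = 0. Equivalently, the lowest AVC in the table is 30/5 ≈ $6 at Q = 5, and P = $5 falls below it — price never covers variable cost, so the firm shuts down and loses only its fixed cost.

Q = 0 (shut down); profit = -$187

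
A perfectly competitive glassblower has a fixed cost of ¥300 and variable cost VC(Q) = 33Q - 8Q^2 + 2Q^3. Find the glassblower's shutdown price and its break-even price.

AVC = 33 - 8Q + 2Q^2; minimized at Q = 2, giving min AVC = ¥25. That is the shutdown price.
ATC = 300/Q + 33 - 8Q + 2Q^2. Setting dATC/dQ = −300/Q^2 − 8 + 4Q = 0 gives Q = 5 (since 4·5^3 − 8·5^2 = 300).
min ATC = 300/5 + 33 − 8·5 + 2·5^2 = ¥103. That is the break-even price.
For ¥25 ≤ P < ¥103 the firm produces at a loss; below ¥25 it shuts down.

Shutdown price = ¥25; break-even price = ¥103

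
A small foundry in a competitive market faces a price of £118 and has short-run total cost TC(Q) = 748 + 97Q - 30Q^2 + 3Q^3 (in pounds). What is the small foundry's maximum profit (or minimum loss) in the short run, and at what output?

Profit = -£160 at Q = 7

AVC = 97 - 30Q + 3Q^2 has its minimum £22 at Q = 5; price £118 clears that bar, so the firm operates.
With MC = 97 - 60Q + 9Q^2, P = MC on the upward-sloping part at Q* = 7.
TR = 118·7 = 826. TC = 748 + 238 = 986. Profit = 826 − 986 = -£160.
By producing, the firm covers all variable cost plus £588 of fixed cost; shutting down would lose the full £748.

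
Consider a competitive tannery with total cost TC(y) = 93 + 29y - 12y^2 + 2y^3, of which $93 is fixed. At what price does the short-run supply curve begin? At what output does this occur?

$11 per unit, at y = 3

Short-run supply begins at min AVC. From VC = 29y - 12y^2 + 2y^3, AVC = 29 - 12y + 2y^2.
At the minimum of AVC, MC = AVC. MC = 29 - 24y + 6y^2; setting MC = AVC gives 4y^2 - 12y = 0, so y = 3. min AVC = 11.
For P < $11 the firm produces nothing.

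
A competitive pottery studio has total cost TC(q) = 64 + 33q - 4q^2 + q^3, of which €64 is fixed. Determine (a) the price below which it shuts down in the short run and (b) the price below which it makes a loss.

AVC = 33 - 4q + q^2; minimized at q = 2, giving min AVC = €29. That is the shutdown price.
ATC = 64/q + 33 - 4q + q^2. Setting dATC/dq = −64/q^2 − 4 + 2q = 0 gives q = 4 (since 2·4^3 − 4·4^2 = 64).
min ATC = 64/4 + 33 − 4·4 + 4^2 = €49. That is the break-even price.
Between these two prices the firm operates at a loss; above €49 it earns a profit.

Shutdown price = €29; break-even price = €49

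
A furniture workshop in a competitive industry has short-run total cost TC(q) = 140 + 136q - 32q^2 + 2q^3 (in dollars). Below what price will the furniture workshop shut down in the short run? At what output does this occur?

Short-run supply begins at min AVC. From VC = 136q - 32q^2 + 2q^3, AVC = 136 - 32q + 2q^2.
At the minimum of AVC, MC = AVC. MC = 136 - 64q + 6q^2; setting MC = AVC gives 4q^2 - 32q = 0, so q = 8. min AVC = 8.
For P < $8 the firm produces nothing.

$8 per unit, at q = 8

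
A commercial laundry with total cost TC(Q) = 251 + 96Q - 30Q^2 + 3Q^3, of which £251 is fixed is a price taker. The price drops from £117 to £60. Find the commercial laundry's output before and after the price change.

Output falls from 7 to 6

MC = 96 - 60Q + 9Q^2; the shutdown threshold is min AVC = £21 (at Q = 5).
With P = £117 above the shutdown price, P = MC gives Q = 7.
At P = £60 ≥ min AVC, set P = MC: Q = 6. The firm stays open but cuts output.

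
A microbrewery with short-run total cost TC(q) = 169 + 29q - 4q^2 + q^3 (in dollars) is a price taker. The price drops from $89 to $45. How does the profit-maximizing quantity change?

Output falls from 6 to 4

AVC = 29 - 4q + q^2, minimized at q = 2 where min AVC = $25. MC = 29 - 8q + 3q^2.
With P = $89 above the shutdown price, P = MC gives q = 6.
At P = $45 ≥ min AVC, set P = MC: q = 4. The firm stays open but cuts output.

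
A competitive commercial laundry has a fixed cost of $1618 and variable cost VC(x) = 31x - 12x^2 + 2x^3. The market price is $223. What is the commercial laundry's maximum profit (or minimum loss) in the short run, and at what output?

Profit = -$338 at x = 8

AVC = 31 - 12x + 2x^2; min AVC = $13 at x = 3. Since P = $223 ≥ min AVC, the firm produces.
MC = 31 - 24x + 6x^2. Setting P = MC and taking the root on the rising branch gives x* = 8.
TR = 223·8 = 1784. TC = 1618 + 504 = 2122. Profit = 1784 − 2122 = -$338.
By producing, the firm covers all variable cost plus $1280 of fixed cost; shutting down would lose the full $1618.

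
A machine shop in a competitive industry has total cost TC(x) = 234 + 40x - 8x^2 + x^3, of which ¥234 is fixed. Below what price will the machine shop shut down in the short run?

Short-run supply begins at min AVC. From VC = 40x - 8x^2 + x^3, AVC = 40 - 8x + x^2.
dAVC/dx = -8 + 2x = 0 gives x = 4. min AVC = 40 - 8·4 + 4^2 = 24.
So the shutdown price is ¥24.

¥24 per unit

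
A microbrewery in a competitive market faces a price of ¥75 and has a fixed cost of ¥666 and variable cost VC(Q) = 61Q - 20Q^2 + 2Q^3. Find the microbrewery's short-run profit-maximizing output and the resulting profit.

Profit = -¥274 at Q = 7

AVC = 61 - 20Q + 2Q^2 has its minimum ¥11 at Q = 5; price ¥75 clears that bar, so the firm operates.
MC = 61 - 40Q + 6Q^2. Setting P = MC and taking the root on the rising branch gives Q* = 7.
TR = 75·7 = 525. TC = 666 + 133 = 799. Profit = 525 − 799 = -¥274.
That loss of ¥274 beats the ¥666 the firm would lose by shutting down; producing recovers ¥392 of fixed cost.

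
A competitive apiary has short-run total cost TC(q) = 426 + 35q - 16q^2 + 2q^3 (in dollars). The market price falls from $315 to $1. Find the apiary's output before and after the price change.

MC = 35 - 32q + 6q^2; the shutdown threshold is min AVC = $3 (at q = 4).
At P = $315 ≥ min AVC, set P = MC on the rising branch: q = 10.
At P = $1 < min AVC = $3, price no longer covers variable cost at any output, so the firm shuts down: q = 0.

Output falls from 10 to 0 (the firm shuts down)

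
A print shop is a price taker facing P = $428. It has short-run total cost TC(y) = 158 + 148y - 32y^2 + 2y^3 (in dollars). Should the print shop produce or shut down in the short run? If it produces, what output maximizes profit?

Produce at y = 14

Variable cost is VC = 148y - 32y^2 + 2y^3, so AVC = VC/y = 148 - 32y + 2y^2 and MC = dTC/dy = 148 - 64y + 6y^2.
AVC is minimized where dAVC/dy = -32 + 4y = 0, at y = 8; min AVC = 148 - 32·8 + 2·8^2 = $20.
Because $428 ≥ $20, revenue can cover variable cost; the firm operates.
Set P = MC: 428 = 148 - 64y + 6y^2 → -280 - 64y + 6y^2 = 0. The roots are y = -10/3 and y = 14; the profit-maximizing output is on the rising part of MC, so y* = 14.
Check: AVC at y = 14 is $92 ≤ P, so revenue covers variable cost.
Profit = P·y − TC = 428·14 − 1446 = $4546.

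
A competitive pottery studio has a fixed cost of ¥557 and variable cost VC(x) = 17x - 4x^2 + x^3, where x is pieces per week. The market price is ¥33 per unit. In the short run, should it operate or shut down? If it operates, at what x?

Strip out fixed cost: VC = 17x - 4x^2 + x^3. Then AVC = 17 - 4x + x^2 and MC = 17 - 8x + 3x^2.
The AVC parabola has its vertex at x = 4/2 = 2, where AVC = 17 - 4·2 + 2^2 = ¥13.
P = ¥33 exceeds min AVC = ¥13, so the firm stays open.
Set P = MC: 33 = 17 - 8x + 3x^2 → -16 - 8x + 3x^2 = 0. The roots are x = -4/3 and x = 4; the profit-maximizing output is on the rising part of MC, so x* = 4.
Check: AVC at x = 4 is ¥17 ≤ P, so revenue covers variable cost.
Profit = P·x − TC = 33·4 − 625 = -¥493, a loss, but smaller than the ¥557 fixed cost the firm would lose by shutting down.

Produce at x = 4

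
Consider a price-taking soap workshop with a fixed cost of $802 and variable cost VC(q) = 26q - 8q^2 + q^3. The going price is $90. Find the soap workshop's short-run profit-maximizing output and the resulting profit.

AVC = 26 - 8q + q^2; min AVC = $10 at q = 4. Since P = $90 ≥ min AVC, the firm produces.
MC = 26 - 16q + 3q^2. Setting P = MC and taking the root on the rising branch gives q* = 8.
TR = 90·8 = 720. TC = 802 + 208 = 1010. Profit = 720 − 1010 = -$290.
That loss of $290 beats the $802 the firm would lose by shutting down; producing recovers $512 of fixed cost.

Profit = -$290 at q = 8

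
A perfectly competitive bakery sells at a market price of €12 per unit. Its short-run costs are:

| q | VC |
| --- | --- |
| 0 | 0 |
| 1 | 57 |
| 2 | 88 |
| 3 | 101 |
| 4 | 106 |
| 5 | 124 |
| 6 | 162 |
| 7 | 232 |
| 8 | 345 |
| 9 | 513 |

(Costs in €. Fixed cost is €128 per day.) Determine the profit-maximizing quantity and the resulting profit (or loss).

Profit at each row (π = 12q − TC): q=0: -128; q=1: -173; q=2: -192; q=3: -193; q=4: -186; q=5: -192; q=6: -218; q=7: -276; q=8: -377; q=9: -533.
Profit is highest at q = 0. Equivalently, the lowest AVC in the table is 124/5 ≈ €24.80 at q = 5, and P = €12 falls below it — price never covers variable cost, so the firm shuts down and loses only its fixed cost.

q = 0 (shut down); profit = -€128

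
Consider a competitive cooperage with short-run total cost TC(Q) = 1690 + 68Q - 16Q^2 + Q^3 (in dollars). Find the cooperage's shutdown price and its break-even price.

AVC = 68 - 16Q + Q^2; minimized at Q = 8, giving min AVC = $4. That is the shutdown price.
ATC = 1690/Q + 68 - 16Q + Q^2. Setting dATC/dQ = −1690/Q^2 − 16 + 2Q = 0 gives Q = 13 (since 2·13^3 − 16·13^2 = 1690).
min ATC = 1690/13 + 68 − 16·13 + 13^2 = $159. That is the break-even price.
For $4 ≤ P < $159 the firm produces at a loss; below $4 it shuts down.

Shutdown price = $4; break-even price = $159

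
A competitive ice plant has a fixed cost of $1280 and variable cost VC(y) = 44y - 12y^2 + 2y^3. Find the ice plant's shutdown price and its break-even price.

Shutdown price = $26; break-even price = $236

Shutdown price = min AVC. AVC = 44 - 12y + 2y^2, with vertex at y = 3 and minimum $26.
ATC = 1280/y + 44 - 12y + 2y^2. Setting dATC/dy = −1280/y^2 − 12 + 4y = 0 gives y = 8 (since 4·8^3 − 12·8^2 = 1280).
min ATC = 1280/8 + 44 − 12·8 + 2·8^2 = $236. That is the break-even price.
For $26 ≤ P < $236 the firm produces at a loss; below $26 it shuts down.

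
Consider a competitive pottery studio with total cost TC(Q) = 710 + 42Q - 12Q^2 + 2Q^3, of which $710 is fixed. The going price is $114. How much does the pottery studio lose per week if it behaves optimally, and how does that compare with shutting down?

Profit = -$278 at Q = 6

AVC = 42 - 12Q + 2Q^2 has its minimum $24 at Q = 3; price $114 clears that bar, so the firm operates.
MC = 42 - 24Q + 6Q^2. Setting P = MC and taking the root on the rising branch gives Q* = 6.
TR = 114·6 = 684. TC = 710 + 252 = 962. Profit = 684 − 962 = -$278.
That loss of $278 beats the $710 the firm would lose by shutting down; producing recovers $432 of fixed cost.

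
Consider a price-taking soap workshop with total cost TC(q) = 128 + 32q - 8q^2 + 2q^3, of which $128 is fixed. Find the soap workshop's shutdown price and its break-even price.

Shutdown price = $24; break-even price = $64

AVC = 32 - 8q + 2q^2; minimized at q = 2, giving min AVC = $24. That is the shutdown price.
ATC = 128/q + 32 - 8q + 2q^2. Setting dATC/dq = −128/q^2 − 8 + 4q = 0 gives q = 4 (since 4·4^3 − 8·4^2 = 128).
min ATC = 128/4 + 32 − 8·4 + 2·4^2 = $64. That is the break-even price.
For $24 ≤ P < $64 the firm produces at a loss; below $24 it shuts down.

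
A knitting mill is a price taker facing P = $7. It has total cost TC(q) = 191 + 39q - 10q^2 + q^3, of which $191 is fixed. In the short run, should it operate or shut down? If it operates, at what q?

Strip out fixed cost: VC = 39q - 10q^2 + q^3. Then AVC = 39 - 10q + q^2 and MC = 39 - 20q + 3q^2.
AVC is minimized where dAVC/dq = -10 + 2q = 0, at q = 5; min AVC = 39 - 10·5 + 5^2 = $14.
With P < min AVC ($7 < $14), every unit sold adds to the loss.
Shutting down limits the loss to fixed cost, $191.

Shut down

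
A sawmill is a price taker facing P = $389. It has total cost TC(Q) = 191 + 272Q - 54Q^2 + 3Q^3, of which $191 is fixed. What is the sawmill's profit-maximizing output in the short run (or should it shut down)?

Produce at Q = 13

Strip out fixed cost: VC = 272Q - 54Q^2 + 3Q^3. Then AVC = 272 - 54Q + 3Q^2 and MC = 272 - 108Q + 9Q^2.
AVC is minimized where dAVC/dQ = -54 + 6Q = 0, at Q = 9; min AVC = 272 - 54·9 + 3·9^2 = $29.
Because $389 ≥ $29, revenue can cover variable cost; the firm operates.
P = MC gives -117 - 108Q + 9Q^2 = 0, with roots -1 and 13. Take the larger (rising MC): Q* = 13.
Check: AVC at Q = 13 is $77 ≤ P, so revenue covers variable cost.
Profit = P·Q − TC = 389·13 − 1192 = $3865.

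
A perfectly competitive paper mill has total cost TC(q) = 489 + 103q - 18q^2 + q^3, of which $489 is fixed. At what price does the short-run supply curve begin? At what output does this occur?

The firm shuts down when price falls below the minimum of average variable cost. AVC = VC/q = 103 - 18q + q^2.
dAVC/dq = -18 + 2q = 0 gives q = 9. min AVC = 103 - 18·9 + 9^2 = 22.
The firm shuts down for any P below $22.

$22 per unit, at q = 9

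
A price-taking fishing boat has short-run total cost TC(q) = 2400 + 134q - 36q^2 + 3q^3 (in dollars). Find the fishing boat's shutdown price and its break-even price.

Shutdown price = $26; break-even price = $314

AVC = 134 - 36q + 3q^2; minimized at q = 6, giving min AVC = $26. That is the shutdown price.
ATC = 2400/q + 134 - 36q + 3q^2. Setting dATC/dq = −2400/q^2 − 36 + 6q = 0 gives q = 10 (since 6·10^3 − 36·10^2 = 2400).
min ATC = 2400/10 + 134 − 36·10 + 3·10^2 = $314. That is the break-even price.
Between these two prices the firm operates at a loss; above $314 it earns a profit.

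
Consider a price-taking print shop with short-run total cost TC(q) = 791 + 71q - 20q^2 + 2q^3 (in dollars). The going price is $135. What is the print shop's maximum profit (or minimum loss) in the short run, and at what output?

AVC = 71 - 20q + 2q^2 has its minimum $21 at q = 5; price $135 clears that bar, so the firm operates.
With MC = 71 - 40q + 6q^2, P = MC on the upward-sloping part at q* = 8.
TR = 135·8 = 1080. TC = 791 + 312 = 1103. Profit = 1080 − 1103 = -$23.
That loss of $23 beats the $791 the firm would lose by shutting down; producing recovers $768 of fixed cost.

Profit = -$23 at q = 8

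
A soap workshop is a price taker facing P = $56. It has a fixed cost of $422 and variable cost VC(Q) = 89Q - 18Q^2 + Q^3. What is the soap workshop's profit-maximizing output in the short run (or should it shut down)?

Produce at Q = 11

Strip out fixed cost: VC = 89Q - 18Q^2 + Q^3. Then AVC = 89 - 18Q + Q^2 and MC = 89 - 36Q + 3Q^2.
AVC hits its minimum where MC = AVC, at Q = 9, giving min AVC = 89 - 18·9 + 9^2 = $8.
Because $56 ≥ $8, revenue can cover variable cost; the firm operates.
Set P = MC: 56 = 89 - 36Q + 3Q^2 → 33 - 36Q + 3Q^2 = 0. The roots are Q = 1 and Q = 11; the profit-maximizing output is on the rising part of MC, so Q* = 11.
Check: AVC at Q = 11 is $12 ≤ P, so revenue covers variable cost.
Profit = P·Q − TC = 56·11 − 554 = $62.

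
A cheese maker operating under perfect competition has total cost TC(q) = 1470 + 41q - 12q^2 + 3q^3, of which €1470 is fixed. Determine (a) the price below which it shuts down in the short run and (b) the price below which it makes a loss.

AVC = 41 - 12q + 3q^2; minimized at q = 2, giving min AVC = €29. That is the shutdown price.
ATC = 1470/q + 41 - 12q + 3q^2. Setting dATC/dq = −1470/q^2 − 12 + 6q = 0 gives q = 7 (since 6·7^3 − 12·7^2 = 1470).
min ATC = 1470/7 + 41 − 12·7 + 3·7^2 = €314. That is the break-even price.
For €29 ≤ P < €314 the firm produces at a loss; below €29 it shuts down.

Shutdown price = €29; break-even price = €314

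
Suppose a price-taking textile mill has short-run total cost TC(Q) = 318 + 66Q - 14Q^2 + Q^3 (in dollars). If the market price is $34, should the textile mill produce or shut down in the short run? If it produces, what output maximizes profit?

From TC, MC = TC'(Q) = 66 - 28Q + 3Q^2 and AVC = VC/Q = 66 - 14Q + Q^2.
AVC is minimized where dAVC/dQ = -14 + 2Q = 0, at Q = 7; min AVC = 66 - 14·7 + 7^2 = $17.
Because $34 ≥ $17, revenue can cover variable cost; the firm operates.
Set P = MC: 34 = 66 - 28Q + 3Q^2 → 32 - 28Q + 3Q^2 = 0. The roots are Q = 4/3 and Q = 8; the profit-maximizing output is on the rising part of MC, so Q* = 8.
Check: AVC at Q = 8 is $18 ≤ P, so revenue covers variable cost.
Profit = P·Q − TC = 34·8 − 462 = -$190, a loss, but smaller than the $318 fixed cost the firm would lose by shutting down.

Produce at Q = 8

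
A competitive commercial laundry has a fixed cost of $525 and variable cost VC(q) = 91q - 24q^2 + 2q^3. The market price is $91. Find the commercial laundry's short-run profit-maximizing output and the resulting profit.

AVC = 91 - 24q + 2q^2; min AVC = $19 at q = 6. Since P = $91 ≥ min AVC, the firm produces.
MC = 91 - 48q + 6q^2. Setting P = MC and taking the root on the rising branch gives q* = 8.
TR = 91·8 = 728. TC = 525 + 216 = 741. Profit = 728 − 741 = -$13.
By producing, the firm covers all variable cost plus $512 of fixed cost; shutting down would lose the full $525.

Profit = -$13 at q = 8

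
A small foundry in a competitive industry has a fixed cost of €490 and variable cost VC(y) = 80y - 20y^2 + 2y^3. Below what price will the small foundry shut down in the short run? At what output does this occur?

Short-run supply begins at min AVC. From VC = 80y - 20y^2 + 2y^3, AVC = 80 - 20y + 2y^2.
dAVC/dy = -20 + 4y = 0 gives y = 5. min AVC = 80 - 20·5 + 2·5^2 = 30.
So the shutdown price is €30.

€30 per unit, at y = 5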